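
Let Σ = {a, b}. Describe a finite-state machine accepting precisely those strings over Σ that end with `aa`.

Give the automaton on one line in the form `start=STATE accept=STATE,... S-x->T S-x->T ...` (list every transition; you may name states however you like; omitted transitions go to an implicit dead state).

start=q0 accept=q2 q0-a->q1 q0-b->q0 q1-a->q2 q1-b->q0 q2-a->q2 q2-b->q0

Remember how much of `aa` the current input suffix matches. State q0 means no match yet; q1 means the last symbol is `a`; q2 means the last 2 symbols are `aa`. Only q2 accepts. On a mismatch, fall back to the longest proper suffix that is still a prefix of `aa`.
With 3 states:
        a   b  
>  q0   q1  q0 
   q1   q2  q0 
 * q2   q2  q0 
(> = start, * = accepting)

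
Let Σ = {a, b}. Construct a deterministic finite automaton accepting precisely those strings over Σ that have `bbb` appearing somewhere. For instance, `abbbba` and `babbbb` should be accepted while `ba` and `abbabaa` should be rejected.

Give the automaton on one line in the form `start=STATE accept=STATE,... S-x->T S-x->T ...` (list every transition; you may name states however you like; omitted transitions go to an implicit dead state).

start=s0 accept=s3 s0-a->s0 s0-b->s1 s1-a->s0 s1-b->s2 s2-a->s0 s2-b->s3 s3-a->s3 s3-b->s3

Track how much of `bbb` has been matched so far: state s0 is no progress, s3 is the absorbing accept state reached once `bbb` has occurred. Intermediate states record partial matches; on a mismatch, fall back to the longest reusable overlap.
        a   b  
>  s0   s0  s1 
   s1   s0  s2 
   s2   s0  s3 
 * s3   s3  s3 
(> = start, * = accepting)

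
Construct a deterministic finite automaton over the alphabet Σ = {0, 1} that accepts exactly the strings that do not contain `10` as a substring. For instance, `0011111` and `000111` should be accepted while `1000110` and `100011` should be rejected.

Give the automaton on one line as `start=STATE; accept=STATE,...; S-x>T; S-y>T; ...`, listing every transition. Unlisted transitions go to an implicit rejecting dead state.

start=q0; accept=q0,q1; q0-0>q0; q0-1>q1; q1-0>q2; q1-1>q1; q2-0>q2; q2-1>q2

This is the complement of 'contains `10`'. Use the same substring-matching states — q0 through q2 holding how much of `10` has just been matched — but flip the accepting set: everything except the trap q2 accepts.
With 3 states:
        0   1  
>* q0   q0  q1 
 * q1   q2  q1 
   q2   q2  q2 
(> = start, * = accepting)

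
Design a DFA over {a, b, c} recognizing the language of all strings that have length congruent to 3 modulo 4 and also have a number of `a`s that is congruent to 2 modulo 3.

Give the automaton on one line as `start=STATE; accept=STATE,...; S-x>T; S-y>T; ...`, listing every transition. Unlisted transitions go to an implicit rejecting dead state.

Handle the two conditions separately and then intersect. The first has 4 states tracking the input length modulo 4; the second has 3 states tracking the count of `a`s modulo 3. A product state is a pair (one from each), accepting exactly when both do.
With 12 states:
          a    b    c  
>  s0     s1   s2   s2 
   s1     s3   s4   s4 
   s2     s4   s5   s5 
   s3     s6   s7   s7 
   s4     s7   s8   s8 
   s5     s8   s6   s6 
   s6     s9   s0   s0 
 * s7     s0  s10  s10 
   s8    s10   s9   s9 
   s9    s11   s1   s1 
   s10    s2  s11  s11 
   s11    s5   s3   s3 
(> = start, * = accepting)

start=s0; accept=s7; s0-a>s1; s0-b>s2; s0-c>s2; s1-a>s3; s1-b>s4; s1-c>s4; s2-a>s4; s2-b>s5; s2-c>s5; s3-a>s6; s3-b>s7; s3-c>s7; s4-a>s7; s4-b>s8; s4-c>s8; s5-a>s8; s5-b>s6; s5-c>s6; s6-a>s9; s6-b>s0; s6-c>s0; s7-a>s0; s7-b>s10; s7-c>s10; s8-a>s10; s8-b>s9; s8-c>s9; s9-a>s11; s9-b>s1; s9-c>s1; s10-a>s2; s10-b>s11; s10-c>s11; s11-a>s5; s11-b>s3; s11-c>s3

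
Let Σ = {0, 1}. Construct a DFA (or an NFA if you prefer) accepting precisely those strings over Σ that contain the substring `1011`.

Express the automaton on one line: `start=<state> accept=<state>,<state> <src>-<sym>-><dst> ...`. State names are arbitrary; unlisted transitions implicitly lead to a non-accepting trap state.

start=A accept=E A-0->A A-1->B B-0->C B-1->B C-0->A C-1->D D-0->C D-1->E E-0->E E-1->E

States A..D record the length of the longest prefix of `1011` that matches the current input suffix. Reaching E means `1011` has been seen, and we stay there forever. Accept from E.
With 5 states:
       0  1 
>  A   A  B 
   B   C  B 
   C   A  D 
   D   C  E 
 * E   E  E 
(> = start, * = accepting)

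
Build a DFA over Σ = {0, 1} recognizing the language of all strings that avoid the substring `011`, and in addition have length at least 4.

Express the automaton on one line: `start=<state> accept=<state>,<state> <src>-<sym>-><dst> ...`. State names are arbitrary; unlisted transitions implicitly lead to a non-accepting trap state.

start=q0 accept=q10,q11,q12 q0-0->q1 q0-1->q2 q1-0->q3 q1-1->q4 q2-0->q3 q2-1->q5 q3-0->q6 q3-1->q7 q4-0->q6 q4-1->q8 q5-0->q6 q5-1->q9 q6-0->q10 q6-1->q11 q7-0->q10 q7-1->q8 q8-0->q8 q8-1->q8 q9-0->q10 q9-1->q12 q10-0->q10 q10-1->q11 q11-0->q10 q11-1->q8 q12-0->q10 q12-1->q12

Run two small machines in parallel and take their product. One (4 states) tracks partial matches of the forbidden pattern `011`; the other (6 states) tracks the input length, saturating at 5. Each combined state is a pair, one component from each; accept when both components accept. Equivalent product states are then merged.
A 13-state machine:
          0    1  
>  q0     q1   q2 
   q1     q3   q4 
   q2     q3   q5 
   q3     q6   q7 
   q4     q6   q8 
   q5     q6   q9 
   q6    q10  q11 
   q7    q10   q8 
   q8     q8   q8 
   q9    q10  q12 
 * q10   q10  q11 
 * q11   q10   q8 
 * q12   q10  q12 
(> = start, * = accepting)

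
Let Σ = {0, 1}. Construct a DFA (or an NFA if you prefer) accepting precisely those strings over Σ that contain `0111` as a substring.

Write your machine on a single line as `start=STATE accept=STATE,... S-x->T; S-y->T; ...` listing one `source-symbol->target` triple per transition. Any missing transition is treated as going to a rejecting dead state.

start=q0; accept=q4; q0-0->q1; q0-1->q0; q1-0->q1; q1-1->q2; q2-0->q1; q2-1->q3; q3-0->q1; q3-1->q4; q4-0->q4; q4-1->q4

States q0..q3 record the length of the longest prefix of `0111` that matches the current input suffix. Reaching q4 means `0111` has been seen, and we stay there forever. Accept from q4.
5 states suffice.
        0   1  
>  q0   q1  q0 
   q1   q1  q2 
   q2   q1  q3 
   q3   q1  q4 
 * q4   q4  q4 
(> = start, * = accepting)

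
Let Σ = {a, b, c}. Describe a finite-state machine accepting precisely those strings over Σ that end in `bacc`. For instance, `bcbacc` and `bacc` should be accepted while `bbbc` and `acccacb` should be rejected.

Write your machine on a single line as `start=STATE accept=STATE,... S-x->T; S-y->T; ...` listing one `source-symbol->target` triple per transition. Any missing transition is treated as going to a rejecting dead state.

Let each state record the length of the longest suffix of the input read so far that is also a prefix of `bacc`. S1 means the last symbol is `b`; S2 means the last 2 symbols are `ba`; S3 means the last 3 symbols are `bac`; S4 means the last 4 symbols are `bacc`. Accept only at S4, where the string currently ends in `bacc`.
A 5-state machine:
        a   b   c  
>  S0   S0  S1  S0 
   S1   S2  S1  S0 
   S2   S0  S1  S3 
   S3   S0  S1  S4 
 * S4   S0  S1  S0 
(> = start, * = accepting)

start=S0; accept=S4; S0-a->S0; S0-b->S1; S0-c->S0; S1-a->S2; S1-b->S1; S1-c->S0; S2-a->S0; S2-b->S1; S2-c->S3; S3-a->S0; S3-b->S1; S3-c->S4; S4-a->S0; S4-b->S1; S4-c->S0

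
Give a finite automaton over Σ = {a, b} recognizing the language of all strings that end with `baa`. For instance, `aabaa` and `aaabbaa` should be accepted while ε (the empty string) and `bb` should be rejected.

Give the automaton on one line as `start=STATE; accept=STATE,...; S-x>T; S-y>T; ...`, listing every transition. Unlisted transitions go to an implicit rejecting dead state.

start=q0; accept=q3; q0-a>q0; q0-b>q1; q1-a>q2; q1-b>q1; q2-a>q3; q2-b>q1; q3-a>q0; q3-b>q1

Remember how much of `baa` the current input suffix matches. State q0 means no match yet; q1 means the last symbol is `b`; q2 means the last 2 symbols are `ba`; q3 means the last 3 symbols are `baa`. Only q3 accepts. On a mismatch, fall back to the longest proper suffix that is still a prefix of `baa`.
A 4-state machine:
        a   b  
>  q0   q0  q1 
   q1   q2  q1 
   q2   q3  q1 
 * q3   q0  q1 
(> = start, * = accepting)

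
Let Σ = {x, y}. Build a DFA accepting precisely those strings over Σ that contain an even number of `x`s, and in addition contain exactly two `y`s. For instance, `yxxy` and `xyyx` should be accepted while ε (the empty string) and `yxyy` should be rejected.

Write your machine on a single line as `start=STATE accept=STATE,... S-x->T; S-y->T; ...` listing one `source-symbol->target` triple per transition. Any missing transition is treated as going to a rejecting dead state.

start=S0; accept=S4; S0-x->S1; S0-y->S2; S1-x->S0; S1-y->S3; S2-x->S3; S2-y->S4; S3-x->S2; S3-y->S5; S4-x->S5; S4-y->S6; S5-x->S4; S5-y->S7; S6-x->S7; S6-y->S6; S7-x->S6; S7-y->S7

Run two small machines in parallel and take their product. One (2 states) tracks the count of `x`s modulo 2; the other (4 states) tracks the count of `y`s, saturating at 3. Each combined state is a pair, one component from each; accept when both components accept.
        x   y  
>  S0   S1  S2 
   S1   S0  S3 
   S2   S3  S4 
   S3   S2  S5 
 * S4   S5  S6 
   S5   S4  S7 
   S6   S7  S6 
   S7   S6  S7 
(> = start, * = accepting)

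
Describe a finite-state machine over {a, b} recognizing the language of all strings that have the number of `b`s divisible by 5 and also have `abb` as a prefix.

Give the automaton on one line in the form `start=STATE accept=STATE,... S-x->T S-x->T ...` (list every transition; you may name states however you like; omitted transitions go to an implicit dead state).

Run two small machines in parallel and take their product. The first has 5 states tracking the count of `b`s modulo 5; the second has 5 states tracking whether the input so far still matches the prefix `abb`. A product state is a pair (one from each), accepting exactly when both do. Minimizing collapses redundant product states.
        a   b  
>  q0   q1  q2 
   q1   q2  q3 
   q2   q2  q2 
   q3   q2  q4 
   q4   q4  q5 
   q5   q5  q6 
   q6   q6  q7 
 * q7   q7  q8 
   q8   q8  q4 
(> = start, * = accepting)

start=q0 accept=q7 q0-a->q1 q0-b->q2 q1-a->q2 q1-b->q3 q2-a->q2 q2-b->q2 q3-a->q2 q3-b->q4 q4-a->q4 q4-b->q5 q5-a->q5 q5-b->q6 q6-a->q6 q6-b->q7 q7-a->q7 q7-b->q8 q8-a->q8 q8-b->q4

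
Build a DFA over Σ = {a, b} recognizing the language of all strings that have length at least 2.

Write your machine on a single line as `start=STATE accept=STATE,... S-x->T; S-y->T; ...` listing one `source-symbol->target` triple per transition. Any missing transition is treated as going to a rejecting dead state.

Count input length up to 3: every symbol moves from S0 toward S3, which means 'more than 2' and absorbs. Accept from {S2, S3}.
A 4-state machine:
        a   b  
>  S0   S1  S1 
   S1   S2  S2 
 * S2   S3  S3 
 * S3   S3  S3 
(> = start, * = accepting)

start=S0; accept=S2,S3; S0-a->S1; S0-b->S1; S1-a->S2; S1-b->S2; S2-a->S3; S2-b->S3; S3-a->S3; S3-b->S3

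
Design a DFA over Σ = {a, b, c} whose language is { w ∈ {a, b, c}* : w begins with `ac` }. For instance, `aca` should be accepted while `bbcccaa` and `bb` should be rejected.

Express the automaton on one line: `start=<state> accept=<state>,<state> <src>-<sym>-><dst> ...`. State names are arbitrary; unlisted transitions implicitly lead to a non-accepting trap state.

Check the first 2 symbols one by one: q0 through q1 record how many have matched `ac` so far; any wrong symbol goes to the dead state q3. After all 2 match we enter the accepting sink q2.
With 4 states:
        a   b   c  
>  q0   q1  q3  q3 
   q1   q3  q3  q2 
 * q2   q2  q2  q2 
   q3   q3  q3  q3 
(> = start, * = accepting)

start=q0 accept=q2 q0-a->q1 q0-b->q3 q0-c->q3 q1-a->q3 q1-b->q3 q1-c->q2 q2-a->q2 q2-b->q2 q2-c->q2 q3-a->q3 q3-b->q3 q3-c->q3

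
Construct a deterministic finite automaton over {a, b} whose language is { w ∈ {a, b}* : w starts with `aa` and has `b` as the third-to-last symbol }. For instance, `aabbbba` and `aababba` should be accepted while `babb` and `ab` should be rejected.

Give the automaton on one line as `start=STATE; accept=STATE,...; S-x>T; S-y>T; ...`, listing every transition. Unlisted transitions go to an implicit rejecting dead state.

start=s0; accept=s7,s8,s9,s10; s0-a>s1; s0-b>s2; s1-a>s3; s1-b>s2; s2-a>s2; s2-b>s2; s3-a>s3; s3-b>s4; s4-a>s5; s4-b>s6; s5-a>s7; s5-b>s8; s6-a>s9; s6-b>s10; s7-a>s3; s7-b>s4; s8-a>s5; s8-b>s6; s9-a>s7; s9-b>s8; s10-a>s9; s10-b>s10

Handle the two conditions separately and then intersect. One (4 states) tracks whether the input so far still matches the prefix `aa`; the other (15 states) tracks the last 3 symbols read. Each combined state is a pair, one component from each; accept when both components accept. Equivalent product states are then merged.
With 11 states:
          a    b  
>  s0     s1   s2 
   s1     s3   s2 
   s2     s2   s2 
   s3     s3   s4 
   s4     s5   s6 
   s5     s7   s8 
   s6     s9  s10 
 * s7     s3   s4 
 * s8     s5   s6 
 * s9     s7   s8 
 * s10    s9  s10 
(> = start, * = accepting)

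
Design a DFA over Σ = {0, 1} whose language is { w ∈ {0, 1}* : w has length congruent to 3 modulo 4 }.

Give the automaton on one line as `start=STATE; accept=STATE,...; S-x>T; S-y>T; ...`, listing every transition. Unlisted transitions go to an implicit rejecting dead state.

start=A; accept=D; A-0>B; A-1>B; B-0>C; B-1>C; C-0>D; C-1>D; D-0>A; D-1>A

Count input length modulo 4: every symbol advances one step around the cycle A → B → C → D → A. Accept at D.
A 4-state machine:
       0  1 
>  A   B  B 
   B   C  C 
   C   D  D 
 * D   A  A 
(> = start, * = accepting)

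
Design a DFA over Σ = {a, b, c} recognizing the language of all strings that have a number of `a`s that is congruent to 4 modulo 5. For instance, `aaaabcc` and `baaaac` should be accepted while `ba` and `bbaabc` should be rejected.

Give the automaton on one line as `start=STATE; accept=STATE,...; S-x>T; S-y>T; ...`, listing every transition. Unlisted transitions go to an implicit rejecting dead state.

start=q0; accept=q4; q0-a>q1; q0-b>q0; q0-c>q0; q1-a>q2; q1-b>q1; q1-c>q1; q2-a>q3; q2-b>q2; q2-c>q2; q3-a>q4; q3-b>q3; q3-c>q3; q4-a>q0; q4-b>q4; q4-c>q4

The only thing that matters is how many `a`s have appeared, reduced mod 5. Use one state per residue: q0 for 0, …, q4 for 4. Reading `a` moves to the next residue; anything else stays put. q4 is accepting.
With 5 states:
        a   b   c  
>  q0   q1  q0  q0 
   q1   q2  q1  q1 
   q2   q3  q2  q2 
   q3   q4  q3  q3 
 * q4   q0  q4  q4 
(> = start, * = accepting)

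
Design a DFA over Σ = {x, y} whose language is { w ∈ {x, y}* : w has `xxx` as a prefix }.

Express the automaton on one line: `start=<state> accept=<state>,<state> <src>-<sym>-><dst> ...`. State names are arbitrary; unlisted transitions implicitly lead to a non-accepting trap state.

Check the first 3 symbols one by one: s0 through s2 record how many have matched `xxx` so far; any wrong symbol goes to the dead state s4. After all 3 match we enter the accepting sink s3.
With 5 states:
        x   y  
>  s0   s1  s4 
   s1   s2  s4 
   s2   s3  s4 
 * s3   s3  s3 
   s4   s4  s4 
(> = start, * = accepting)

start=s0 accept=s3 s0-x->s1 s0-y->s4 s1-x->s2 s1-y->s4 s2-x->s3 s2-y->s4 s3-x->s3 s3-y->s3 s4-x->s4 s4-y->s4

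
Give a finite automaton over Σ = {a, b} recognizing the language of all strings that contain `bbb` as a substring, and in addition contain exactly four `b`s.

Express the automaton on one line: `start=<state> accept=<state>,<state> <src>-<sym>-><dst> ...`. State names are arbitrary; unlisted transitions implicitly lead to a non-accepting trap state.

start=q0 accept=q8 q0-a->q0 q0-b->q1 q1-a->q2 q1-b->q3 q2-a->q2 q2-b->q4 q3-a->q5 q3-b->q6 q4-a->q5 q4-b->q7 q5-a->q5 q5-b->q5 q6-a->q6 q6-b->q8 q7-a->q5 q7-b->q8 q8-a->q8 q8-b->q5

Run two small machines in parallel and take their product. The first has 4 states tracking whether and how much of `bbb` has been seen; the second has 6 states tracking the count of `b`s, saturating at 5. A product state is a pair (one from each), accepting exactly when both do. Equivalent product states are then merged.
9 states suffice.
        a   b  
>  q0   q0  q1 
   q1   q2  q3 
   q2   q2  q4 
   q3   q5  q6 
   q4   q5  q7 
   q5   q5  q5 
   q6   q6  q8 
   q7   q5  q8 
 * q8   q8  q5 
(> = start, * = accepting)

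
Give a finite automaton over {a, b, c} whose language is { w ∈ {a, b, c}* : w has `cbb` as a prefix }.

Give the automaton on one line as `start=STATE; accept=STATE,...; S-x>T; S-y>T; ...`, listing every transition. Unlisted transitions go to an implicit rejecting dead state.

start=q0; accept=q3; q0-a>q4; q0-b>q4; q0-c>q1; q1-a>q4; q1-b>q2; q1-c>q4; q2-a>q4; q2-b>q3; q2-c>q4; q3-a>q3; q3-b>q3; q3-c>q3; q4-a>q4; q4-b>q4; q4-c>q4

Check the first 3 symbols one by one: q0 through q2 record how many have matched `cbb` so far; any wrong symbol goes to the dead state q4. After all 3 match we enter the accepting sink q3.
With 5 states:
        a   b   c  
>  q0   q4  q4  q1 
   q1   q4  q2  q4 
   q2   q4  q3  q4 
 * q3   q3  q3  q3 
   q4   q4  q4  q4 
(> = start, * = accepting)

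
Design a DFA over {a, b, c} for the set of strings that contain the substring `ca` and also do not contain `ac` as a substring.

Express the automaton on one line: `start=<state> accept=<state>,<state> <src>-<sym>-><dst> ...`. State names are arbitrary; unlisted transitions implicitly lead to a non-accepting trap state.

Build one automaton per condition and run them in lockstep. One (3 states) tracks whether and how much of `ca` has been seen; the other (3 states) tracks partial matches of the forbidden pattern `ac`. Each combined state is a pair, one component from each; accept when both components accept. After merging equivalent states the machine shrinks.
6 states suffice.
        a   b   c  
>  S0   S1  S0  S2 
   S1   S1  S0  S3 
   S2   S4  S0  S2 
   S3   S3  S3  S3 
 * S4   S4  S5  S3 
 * S5   S4  S5  S5 
(> = start, * = accepting)

start=S0 accept=S4,S5 S0-a->S1 S0-b->S0 S0-c->S2 S1-a->S1 S1-b->S0 S1-c->S3 S2-a->S4 S2-b->S0 S2-c->S2 S3-a->S3 S3-b->S3 S3-c->S3 S4-a->S4 S4-b->S5 S4-c->S3 S5-a->S4 S5-b->S5 S5-c->S5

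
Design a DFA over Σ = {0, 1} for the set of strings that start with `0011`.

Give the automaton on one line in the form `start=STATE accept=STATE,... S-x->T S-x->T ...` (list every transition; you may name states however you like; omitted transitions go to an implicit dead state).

start=q0 accept=q4 q0-0->q1 q0-1->q5 q1-0->q2 q1-1->q5 q2-0->q5 q2-1->q3 q3-0->q5 q3-1->q4 q4-0->q4 q4-1->q4 q5-0->q5 q5-1->q5

Walk along `0011` while the input agrees: from q0 take `0` to q1, and so on. Any deviation drops to the rejecting sink q5. Once q4 is reached the prefix is confirmed and every continuation is accepted.
        0   1  
>  q0   q1  q5 
   q1   q2  q5 
   q2   q5  q3 
   q3   q5  q4 
 * q4   q4  q4 
   q5   q5  q5 
(> = start, * = accepting)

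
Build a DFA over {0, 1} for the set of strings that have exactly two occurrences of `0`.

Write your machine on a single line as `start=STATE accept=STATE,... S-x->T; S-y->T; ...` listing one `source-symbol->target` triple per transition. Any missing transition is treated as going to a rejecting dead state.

Only the number of `0`s matters, and only up to 3. Make a chain A → B → C → D advanced by each `0` (with D absorbing); every other symbol self-loops. The accepting set is {C}.
       0  1 
>  A   B  A 
   B   C  B 
 * C   D  C 
   D   D  D 
(> = start, * = accepting)

start=A; accept=C; A-0->B; A-1->A; B-0->C; B-1->B; C-0->D; C-1->C; D-0->D; D-1->D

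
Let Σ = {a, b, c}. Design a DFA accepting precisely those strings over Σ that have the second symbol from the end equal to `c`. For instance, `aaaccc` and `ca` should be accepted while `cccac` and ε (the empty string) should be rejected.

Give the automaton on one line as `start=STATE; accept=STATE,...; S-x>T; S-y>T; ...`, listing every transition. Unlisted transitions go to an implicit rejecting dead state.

start=q0; accept=q10,q11,q12; q0-a>q1; q0-b>q2; q0-c>q3; q1-a>q4; q1-b>q5; q1-c>q6; q2-a>q7; q2-b>q8; q2-c>q9; q3-a>q10; q3-b>q11; q3-c>q12; q4-a>q4; q4-b>q5; q4-c>q6; q5-a>q7; q5-b>q8; q5-c>q9; q6-a>q10; q6-b>q11; q6-c>q12; q7-a>q4; q7-b>q5; q7-c>q6; q8-a>q7; q8-b>q8; q8-c>q9; q9-a>q10; q9-b>q11; q9-c>q12; q10-a>q4; q10-b>q5; q10-c>q6; q11-a>q7; q11-b>q8; q11-c>q9; q12-a>q10; q12-b>q11; q12-c>q12

Because acceptance depends on a position counted from the end, the machine has to buffer the most recent 2 symbols. Make each state the string of the last up-to-2 symbols read; on input `x` shift the window left and append `x`. Accept when the buffered window has length 2 and begins with `c`.
A 13-state machine:
          a    b    c  
>  q0     q1   q2   q3 
   q1     q4   q5   q6 
   q2     q7   q8   q9 
   q3    q10  q11  q12 
   q4     q4   q5   q6 
   q5     q7   q8   q9 
   q6    q10  q11  q12 
   q7     q4   q5   q6 
   q8     q7   q8   q9 
   q9    q10  q11  q12 
 * q10    q4   q5   q6 
 * q11    q7   q8   q9 
 * q12   q10  q11  q12 
(> = start, * = accepting)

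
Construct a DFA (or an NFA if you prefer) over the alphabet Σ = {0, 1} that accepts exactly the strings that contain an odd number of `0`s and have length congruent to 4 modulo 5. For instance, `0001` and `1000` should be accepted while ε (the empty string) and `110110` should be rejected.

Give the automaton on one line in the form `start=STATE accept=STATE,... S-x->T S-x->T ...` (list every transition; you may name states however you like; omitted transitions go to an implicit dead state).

start=S0 accept=S8 S0-0->S1 S0-1->S2 S1-0->S3 S1-1->S4 S2-0->S4 S2-1->S3 S3-0->S5 S3-1->S6 S4-0->S6 S4-1->S5 S5-0->S7 S5-1->S8 S6-0->S8 S6-1->S7 S7-0->S9 S7-1->S0 S8-0->S0 S8-1->S9 S9-0->S2 S9-1->S1

Run two small machines in parallel and take their product. The first has 2 states tracking the count of `0`s modulo 2; the second has 5 states tracking the input length modulo 5. A product state is a pair (one from each), accepting exactly when both do.
        0   1  
>  S0   S1  S2 
   S1   S3  S4 
   S2   S4  S3 
   S3   S5  S6 
   S4   S6  S5 
   S5   S7  S8 
   S6   S8  S7 
   S7   S9  S0 
 * S8   S0  S9 
   S9   S2  S1 
(> = start, * = accepting)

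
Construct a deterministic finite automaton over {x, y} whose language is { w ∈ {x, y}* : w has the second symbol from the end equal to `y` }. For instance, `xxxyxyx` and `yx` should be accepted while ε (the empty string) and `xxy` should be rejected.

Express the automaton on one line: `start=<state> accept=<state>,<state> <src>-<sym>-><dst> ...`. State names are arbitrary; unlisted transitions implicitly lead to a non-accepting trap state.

start=q0 accept=q5,q6 q0-x->q1 q0-y->q2 q1-x->q3 q1-y->q4 q2-x->q5 q2-y->q6 q3-x->q3 q3-y->q4 q4-x->q5 q4-y->q6 q5-x->q3 q5-y->q4 q6-x->q5 q6-y->q6

A DFA must remember the last 2 symbols (since which symbol is second-to-last isn't known until the input ends). Use one state per possible window of the last ≤2 symbols; accept from those whose window starts with `y`.
        x   y  
>  q0   q1  q2 
   q1   q3  q4 
   q2   q5  q6 
   q3   q3  q4 
   q4   q5  q6 
 * q5   q3  q4 
 * q6   q5  q6 
(> = start, * = accepting)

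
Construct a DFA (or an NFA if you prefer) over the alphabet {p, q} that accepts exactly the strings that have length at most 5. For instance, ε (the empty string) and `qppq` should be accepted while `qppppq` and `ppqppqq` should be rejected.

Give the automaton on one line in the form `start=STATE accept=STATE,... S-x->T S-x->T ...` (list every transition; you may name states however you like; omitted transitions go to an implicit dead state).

We only need to distinguish lengths 0, 1, …, 5, and '>5'. Chain S0 → S1 → S2 → S3 → S4 → S5 → S6 on every symbol, with S6 looping. Accepting states: {S0, S1, S2, S3, S4, S5}.
        p   q  
>* S0   S1  S1 
 * S1   S2  S2 
 * S2   S3  S3 
 * S3   S4  S4 
 * S4   S5  S5 
 * S5   S6  S6 
   S6   S6  S6 
(> = start, * = accepting)

start=S0 accept=S0,S1,S2,S3,S4,S5 S0-p->S1 S0-q->S1 S1-p->S2 S1-q->S2 S2-p->S3 S2-q->S3 S3-p->S4 S3-q->S4 S4-p->S5 S4-q->S5 S5-p->S6 S5-q->S6 S6-p->S6 S6-q->S6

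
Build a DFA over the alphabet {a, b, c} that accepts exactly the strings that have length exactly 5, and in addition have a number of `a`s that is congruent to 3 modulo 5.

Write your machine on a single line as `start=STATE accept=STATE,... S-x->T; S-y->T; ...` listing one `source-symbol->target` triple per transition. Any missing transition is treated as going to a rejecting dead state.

Build one automaton per condition and run them in lockstep. One (7 states) tracks the input length, saturating at 6; the other (5 states) tracks the count of `a`s modulo 5. Each combined state is a pair, one component from each; accept when both components accept. After merging equivalent states the machine shrinks.
13 states suffice.
          a    b    c  
>  S0     S1   S2   S2 
   S1     S3   S4   S4 
   S2     S4   S5   S5 
   S3     S6   S7   S7 
   S4     S7   S8   S8 
   S5     S8   S9   S9 
   S6     S9  S10  S10 
   S7    S10  S11  S11 
   S8    S11   S9   S9 
   S9     S9   S9   S9 
   S10    S9  S12  S12 
   S11   S12   S9   S9 
 * S12    S9   S9   S9 
(> = start, * = accepting)

start=S0; accept=S12; S0-a->S1; S0-b->S2; S0-c->S2; S1-a->S3; S1-b->S4; S1-c->S4; S2-a->S4; S2-b->S5; S2-c->S5; S3-a->S6; S3-b->S7; S3-c->S7; S4-a->S7; S4-b->S8; S4-c->S8; S5-a->S8; S5-b->S9; S5-c->S9; S6-a->S9; S6-b->S10; S6-c->S10; S7-a->S10; S7-b->S11; S7-c->S11; S8-a->S11; S8-b->S9; S8-c->S9; S9-a->S9; S9-b->S9; S9-c->S9; S10-a->S9; S10-b->S12; S10-c->S12; S11-a->S12; S11-b->S9; S11-c->S9; S12-a->S9; S12-b->S9; S12-c->S9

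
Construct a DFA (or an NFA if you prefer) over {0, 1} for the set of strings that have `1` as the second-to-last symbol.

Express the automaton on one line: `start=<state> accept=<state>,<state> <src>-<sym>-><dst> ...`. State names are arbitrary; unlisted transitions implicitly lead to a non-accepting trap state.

start=A accept=F,G A-0->B A-1->C B-0->D B-1->E C-0->F C-1->G D-0->D D-1->E E-0->F E-1->G F-0->D F-1->E G-0->F G-1->G

Because acceptance depends on a position counted from the end, the machine has to buffer the most recent 2 symbols. Make each state the string of the last up-to-2 symbols read; on input `x` shift the window left and append `x`. Accept when the buffered window has length 2 and begins with `1`.
A 7-state machine:
       0  1 
>  A   B  C 
   B   D  E 
   C   F  G 
   D   D  E 
   E   F  G 
 * F   D  E 
 * G   F  G 
(> = start, * = accepting)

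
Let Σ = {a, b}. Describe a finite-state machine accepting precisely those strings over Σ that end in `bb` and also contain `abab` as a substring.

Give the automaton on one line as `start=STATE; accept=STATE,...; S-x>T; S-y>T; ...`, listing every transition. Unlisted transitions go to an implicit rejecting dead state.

Handle the two conditions separately and then intersect. The first has 3 states tracking how much of the suffix `bb` has currently been matched; the second has 5 states tracking whether and how much of `abab` has been seen. A product state is a pair (one from each), accepting exactly when both do. After merging equivalent states the machine shrinks.
7 states suffice.
        a   b  
>  q0   q1  q0 
   q1   q1  q2 
   q2   q3  q0 
   q3   q1  q4 
   q4   q5  q6 
   q5   q5  q4 
 * q6   q5  q6 
(> = start, * = accepting)

start=q0; accept=q6; q0-a>q1; q0-b>q0; q1-a>q1; q1-b>q2; q2-a>q3; q2-b>q0; q3-a>q1; q3-b>q4; q4-a>q5; q4-b>q6; q5-a>q5; q5-b>q4; q6-a>q5; q6-b>q6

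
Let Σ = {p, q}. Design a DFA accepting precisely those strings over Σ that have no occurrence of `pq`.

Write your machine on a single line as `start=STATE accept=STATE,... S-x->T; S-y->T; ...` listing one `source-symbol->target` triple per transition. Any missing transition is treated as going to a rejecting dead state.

start=S0; accept=S0,S1; S0-p->S1; S0-q->S0; S1-p->S1; S1-q->S2; S2-p->S2; S2-q->S2

Track partial matches of the forbidden pattern `pq`. State S2 is a dead state reached once `pq` has occurred; every other state accepts. S0 means no part of `pq` is currently matched.
3 states suffice.
        p   q  
>* S0   S1  S0 
 * S1   S1  S2 
   S2   S2  S2 
(> = start, * = accepting)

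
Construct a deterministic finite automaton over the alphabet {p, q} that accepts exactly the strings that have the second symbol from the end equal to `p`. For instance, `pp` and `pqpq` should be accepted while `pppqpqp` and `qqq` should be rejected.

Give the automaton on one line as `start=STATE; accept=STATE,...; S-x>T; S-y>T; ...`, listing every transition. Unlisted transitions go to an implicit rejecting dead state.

start=S0; accept=S3,S4; S0-p>S1; S0-q>S2; S1-p>S3; S1-q>S4; S2-p>S5; S2-q>S6; S3-p>S3; S3-q>S4; S4-p>S5; S4-q>S6; S5-p>S3; S5-q>S4; S6-p>S5; S6-q>S6

Because acceptance depends on a position counted from the end, the machine has to buffer the most recent 2 symbols. Make each state the string of the last up-to-2 symbols read; on input `x` shift the window left and append `x`. Accept when the buffered window has length 2 and begins with `p`.
With 7 states:
        p   q  
>  S0   S1  S2 
   S1   S3  S4 
   S2   S5  S6 
 * S3   S3  S4 
 * S4   S5  S6 
   S5   S3  S4 
   S6   S5  S6 
(> = start, * = accepting)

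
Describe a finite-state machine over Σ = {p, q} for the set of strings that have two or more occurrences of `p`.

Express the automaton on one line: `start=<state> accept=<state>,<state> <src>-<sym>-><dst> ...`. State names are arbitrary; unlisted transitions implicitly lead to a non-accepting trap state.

start=A accept=C,D A-p->B A-q->A B-p->C B-q->B C-p->D C-q->C D-p->D D-q->D

Count `p`s, saturating at 3: states A through C mean 0 through 2 `p`s seen; D means more than 2. Each `p` increments (capped at D); other symbols loop. Accept from {C, D}.
With 4 states:
       p  q 
>  A   B  A 
   B   C  B 
 * C   D  C 
 * D   D  D 
(> = start, * = accepting)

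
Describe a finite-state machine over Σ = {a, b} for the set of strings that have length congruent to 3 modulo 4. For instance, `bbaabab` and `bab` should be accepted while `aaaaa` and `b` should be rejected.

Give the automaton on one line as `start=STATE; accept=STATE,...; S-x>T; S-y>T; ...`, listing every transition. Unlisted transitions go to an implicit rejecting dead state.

start=q0; accept=q3; q0-a>q1; q0-b>q1; q1-a>q2; q1-b>q2; q2-a>q3; q2-b>q3; q3-a>q0; q3-b>q0

Count input length modulo 4: every symbol advances one step around the cycle q0 → q1 → q2 → q3 → q0. Accept at q3.
With 4 states:
        a   b  
>  q0   q1  q1 
   q1   q2  q2 
   q2   q3  q3 
 * q3   q0  q0 
(> = start, * = accepting)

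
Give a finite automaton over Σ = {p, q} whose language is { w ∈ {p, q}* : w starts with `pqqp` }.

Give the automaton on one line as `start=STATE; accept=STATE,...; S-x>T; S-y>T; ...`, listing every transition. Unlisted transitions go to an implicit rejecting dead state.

start=s0; accept=s4; s0-p>s1; s0-q>s5; s1-p>s5; s1-q>s2; s2-p>s5; s2-q>s3; s3-p>s4; s3-q>s5; s4-p>s4; s4-q>s4; s5-p>s5; s5-q>s5

Walk along `pqqp` while the input agrees: from s0 take `p` to s1, and so on. Any deviation drops to the rejecting sink s5. Once s4 is reached the prefix is confirmed and every continuation is accepted.
With 6 states:
        p   q  
>  s0   s1  s5 
   s1   s5  s2 
   s2   s5  s3 
   s3   s4  s5 
 * s4   s4  s4 
   s5   s5  s5 
(> = start, * = accepting)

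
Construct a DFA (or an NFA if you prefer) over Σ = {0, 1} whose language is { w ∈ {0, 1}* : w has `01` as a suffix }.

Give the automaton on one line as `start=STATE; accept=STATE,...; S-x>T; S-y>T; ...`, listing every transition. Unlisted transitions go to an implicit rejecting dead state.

start=q0; accept=q2; q0-0>q1; q0-1>q0; q1-0>q1; q1-1>q2; q2-0>q1; q2-1>q0

Let each state record the length of the longest suffix of the input read so far that is also a prefix of `01`. q1 means the last symbol is `0`; q2 means the last 2 symbols are `01`. Accept only at q2, where the string currently ends in `01`.
3 states suffice.
        0   1  
>  q0   q1  q0 
   q1   q1  q2 
 * q2   q1  q0 
(> = start, * = accepting)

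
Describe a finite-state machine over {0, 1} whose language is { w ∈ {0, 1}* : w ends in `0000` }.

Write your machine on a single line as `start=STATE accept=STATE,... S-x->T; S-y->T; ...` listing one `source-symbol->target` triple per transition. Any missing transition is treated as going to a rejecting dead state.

start=A; accept=E; A-0->B; A-1->A; B-0->C; B-1->A; C-0->D; C-1->A; D-0->E; D-1->A; E-0->E; E-1->A

Let each state record the length of the longest suffix of the input read so far that is also a prefix of `0000`. B means the last symbol is `0`; C means the last 2 symbols are `00`; D means the last 3 symbols are `000`; E means the last 4 symbols are `0000`. Accept only at E, where the string currently ends in `0000`.
With 5 states:
       0  1 
>  A   B  A 
   B   C  A 
   C   D  A 
   D   E  A 
 * E   E  A 
(> = start, * = accepting)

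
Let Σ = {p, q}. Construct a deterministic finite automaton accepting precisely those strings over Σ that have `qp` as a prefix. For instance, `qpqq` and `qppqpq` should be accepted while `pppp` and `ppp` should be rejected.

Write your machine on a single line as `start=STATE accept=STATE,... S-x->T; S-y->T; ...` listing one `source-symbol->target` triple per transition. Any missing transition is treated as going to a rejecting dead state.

Check the first 2 symbols one by one: S0 through S1 record how many have matched `qp` so far; any wrong symbol goes to the dead state S3. After all 2 match we enter the accepting sink S2.
A 4-state machine:
        p   q  
>  S0   S3  S1 
   S1   S2  S3 
 * S2   S2  S2 
   S3   S3  S3 
(> = start, * = accepting)

start=S0; accept=S2; S0-p->S3; S0-q->S1; S1-p->S2; S1-q->S3; S2-p->S2; S2-q->S2; S3-p->S3; S3-q->S3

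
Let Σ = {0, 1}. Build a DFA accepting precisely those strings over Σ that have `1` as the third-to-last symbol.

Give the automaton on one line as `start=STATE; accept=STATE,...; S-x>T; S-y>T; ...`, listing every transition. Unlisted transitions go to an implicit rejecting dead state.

A DFA must remember the last 3 symbols (since which symbol is third-to-last isn't known until the input ends). Use one state per possible window of the last ≤3 symbols; accept from those whose window starts with `1`.
          0    1  
>  S0     S1   S2 
   S1     S3   S4 
   S2     S5   S6 
   S3     S7   S8 
   S4     S9  S10 
   S5    S11  S12 
   S6    S13  S14 
   S7     S7   S8 
   S8     S9  S10 
   S9    S11  S12 
   S10   S13  S14 
 * S11    S7   S8 
 * S12    S9  S10 
 * S13   S11  S12 
 * S14   S13  S14 
(> = start, * = accepting)

start=S0; accept=S11,S12,S13,S14; S0-0>S1; S0-1>S2; S1-0>S3; S1-1>S4; S2-0>S5; S2-1>S6; S3-0>S7; S3-1>S8; S4-0>S9; S4-1>S10; S5-0>S11; S5-1>S12; S6-0>S13; S6-1>S14; S7-0>S7; S7-1>S8; S8-0>S9; S8-1>S10; S9-0>S11; S9-1>S12; S10-0>S13; S10-1>S14; S11-0>S7; S11-1>S8; S12-0>S9; S12-1>S10; S13-0>S11; S13-1>S12; S14-0>S13; S14-1>S14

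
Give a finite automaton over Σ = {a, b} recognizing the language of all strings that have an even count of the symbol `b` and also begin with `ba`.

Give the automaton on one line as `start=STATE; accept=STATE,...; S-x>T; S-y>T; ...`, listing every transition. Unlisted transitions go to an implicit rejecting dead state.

start=S0; accept=S4; S0-a>S1; S0-b>S2; S1-a>S1; S1-b>S1; S2-a>S3; S2-b>S1; S3-a>S3; S3-b>S4; S4-a>S4; S4-b>S3

Run two small machines in parallel and take their product. The first has 2 states tracking the count of `b`s modulo 2; the second has 4 states tracking whether the input so far still matches the prefix `ba`. A product state is a pair (one from each), accepting exactly when both do. Equivalent product states are then merged.
With 5 states:
        a   b  
>  S0   S1  S2 
   S1   S1  S1 
   S2   S3  S1 
   S3   S3  S4 
 * S4   S4  S3 
(> = start, * = accepting)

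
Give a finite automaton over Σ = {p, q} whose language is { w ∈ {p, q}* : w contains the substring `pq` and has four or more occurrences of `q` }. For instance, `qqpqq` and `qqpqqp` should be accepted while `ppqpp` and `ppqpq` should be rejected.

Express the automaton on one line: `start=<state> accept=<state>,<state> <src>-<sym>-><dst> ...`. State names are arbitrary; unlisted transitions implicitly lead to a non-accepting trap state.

Run two small machines in parallel and take their product. One (3 states) tracks whether and how much of `pq` has been seen; the other (6 states) tracks the count of `q`s, saturating at 5. Each combined state is a pair, one component from each; accept when both components accept.
With 17 states:
          p    q  
>  S0     S1   S2 
   S1     S1   S3 
   S2     S4   S5 
   S3     S3   S6 
   S4     S4   S6 
   S5     S7   S8 
   S6     S6   S9 
   S7     S7   S9 
   S8    S10  S11 
   S9     S9  S12 
   S10   S10  S12 
   S11   S13  S14 
 * S12   S12  S15 
   S13   S13  S15 
   S14   S16  S14 
 * S15   S15  S15 
   S16   S16  S15 
(> = start, * = accepting)

start=S0 accept=S12,S15 S0-p->S1 S0-q->S2 S1-p->S1 S1-q->S3 S2-p->S4 S2-q->S5 S3-p->S3 S3-q->S6 S4-p->S4 S4-q->S6 S5-p->S7 S5-q->S8 S6-p->S6 S6-q->S9 S7-p->S7 S7-q->S9 S8-p->S10 S8-q->S11 S9-p->S9 S9-q->S12 S10-p->S10 S10-q->S12 S11-p->S13 S11-q->S14 S12-p->S12 S12-q->S15 S13-p->S13 S13-q->S15 S14-p->S16 S14-q->S14 S15-p->S15 S15-q->S15 S16-p->S16 S16-q->S15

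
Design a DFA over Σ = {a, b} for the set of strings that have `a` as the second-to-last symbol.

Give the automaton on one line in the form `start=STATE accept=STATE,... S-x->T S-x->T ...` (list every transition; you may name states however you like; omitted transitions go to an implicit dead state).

start=q0 accept=q3,q4 q0-a->q1 q0-b->q2 q1-a->q3 q1-b->q4 q2-a->q5 q2-b->q6 q3-a->q3 q3-b->q4 q4-a->q5 q4-b->q6 q5-a->q3 q5-b->q4 q6-a->q5 q6-b->q6

Because acceptance depends on a position counted from the end, the machine has to buffer the most recent 2 symbols. Make each state the string of the last up-to-2 symbols read; on input `x` shift the window left and append `x`. Accept when the buffered window has length 2 and begins with `a`.
7 states suffice.
        a   b  
>  q0   q1  q2 
   q1   q3  q4 
   q2   q5  q6 
 * q3   q3  q4 
 * q4   q5  q6 
   q5   q3  q4 
   q6   q5  q6 
(> = start, * = accepting)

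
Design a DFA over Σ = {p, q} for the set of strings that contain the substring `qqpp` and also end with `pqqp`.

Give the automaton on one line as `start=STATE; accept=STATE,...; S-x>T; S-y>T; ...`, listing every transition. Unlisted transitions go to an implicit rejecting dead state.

Run two small machines in parallel and take their product. One (5 states) tracks whether and how much of `qqpp` has been seen; the other (5 states) tracks how much of the suffix `pqqp` has currently been matched. Each combined state is a pair, one component from each; accept when both components accept. After merging equivalent states the machine shrinks.
With 9 states:
        p   q  
>  S0   S0  S1 
   S1   S0  S2 
   S2   S3  S2 
   S3   S4  S1 
   S4   S4  S5 
   S5   S4  S6 
   S6   S7  S8 
 * S7   S4  S5 
   S8   S4  S8 
(> = start, * = accepting)

start=S0; accept=S7; S0-p>S0; S0-q>S1; S1-p>S0; S1-q>S2; S2-p>S3; S2-q>S2; S3-p>S4; S3-q>S1; S4-p>S4; S4-q>S5; S5-p>S4; S5-q>S6; S6-p>S7; S6-q>S8; S7-p>S4; S7-q>S5; S8-p>S4; S8-q>S8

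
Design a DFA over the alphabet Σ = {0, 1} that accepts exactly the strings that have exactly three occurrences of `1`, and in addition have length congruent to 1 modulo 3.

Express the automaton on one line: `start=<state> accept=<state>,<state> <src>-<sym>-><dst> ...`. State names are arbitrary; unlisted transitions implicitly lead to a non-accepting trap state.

start=S0 accept=S10 S0-0->S1 S0-1->S2 S1-0->S3 S1-1->S4 S2-0->S4 S2-1->S5 S3-0->S0 S3-1->S6 S4-0->S6 S4-1->S7 S5-0->S7 S5-1->S8 S6-0->S2 S6-1->S9 S7-0->S9 S7-1->S10 S8-0->S10 S8-1->S11 S9-0->S5 S9-1->S12 S10-0->S12 S10-1->S13 S11-0->S13 S11-1->S13 S12-0->S8 S12-1->S14 S13-0->S14 S13-1->S14 S14-0->S11 S14-1->S11

Run two small machines in parallel and take their product. One (5 states) tracks the count of `1`s, saturating at 4; the other (3 states) tracks the input length modulo 3. Each combined state is a pair, one component from each; accept when both components accept.
With 15 states:
          0    1  
>  S0     S1   S2 
   S1     S3   S4 
   S2     S4   S5 
   S3     S0   S6 
   S4     S6   S7 
   S5     S7   S8 
   S6     S2   S9 
   S7     S9  S10 
   S8    S10  S11 
   S9     S5  S12 
 * S10   S12  S13 
   S11   S13  S13 
   S12    S8  S14 
   S13   S14  S14 
   S14   S11  S11 
(> = start, * = accepting)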